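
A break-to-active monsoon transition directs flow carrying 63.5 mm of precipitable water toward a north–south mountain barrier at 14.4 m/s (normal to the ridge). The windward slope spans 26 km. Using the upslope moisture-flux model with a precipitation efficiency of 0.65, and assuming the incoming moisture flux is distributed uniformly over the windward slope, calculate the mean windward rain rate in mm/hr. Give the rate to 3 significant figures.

R ≈ 82.3 mm/hr

Incoming column moisture flux per unit ridge length: F = V × PW = 14.4 × 63.5 = 914.4 mm·m/s.
Spread over the 26 km slope with efficiency ε = 0.65: R = ε·F/W = 0.65 × 914.4 / 26000 m = 2.286e-02 mm/s.
R = 2.286e-02 × 3600 = 82.3 mm/hr.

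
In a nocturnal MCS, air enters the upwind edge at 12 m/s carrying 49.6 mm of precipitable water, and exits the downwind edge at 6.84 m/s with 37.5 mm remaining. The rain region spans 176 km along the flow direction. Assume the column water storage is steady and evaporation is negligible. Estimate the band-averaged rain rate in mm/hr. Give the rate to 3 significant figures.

R ≈ 6.93 mm/hr

Column moisture flux per unit crosswind length is F = V × PW.
Inflow: F_in = 12 × 49.6 = 595.2 mm·m/s
Outflow: F_out = 6.84 × 37.5 = 256.5 mm·m/s
Steady-state rate R = (F_in − F_out)/L = (595.2 − 256.5) / 176000 m = 1.924e-03 mm/s.
R = 1.924e-03 × 3600 = 6.93 mm/hr.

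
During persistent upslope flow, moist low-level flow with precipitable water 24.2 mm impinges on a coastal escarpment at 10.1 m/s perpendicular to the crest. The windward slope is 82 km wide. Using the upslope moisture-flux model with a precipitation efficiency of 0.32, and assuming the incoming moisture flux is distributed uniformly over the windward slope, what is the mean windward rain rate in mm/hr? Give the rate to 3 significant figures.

Incoming column moisture flux per unit ridge length: F = V × PW = 10.1 × 24.2 = 244.42 mm·m/s.
Spread over the 82 km slope with efficiency ε = 0.32: R = ε·F/W = 0.32 × 244.42 / 82000 m = 9.538e-04 mm/s.
R = 9.538e-04 × 3600 = 3.43 mm/hr.

R ≈ 3.43 mm/hr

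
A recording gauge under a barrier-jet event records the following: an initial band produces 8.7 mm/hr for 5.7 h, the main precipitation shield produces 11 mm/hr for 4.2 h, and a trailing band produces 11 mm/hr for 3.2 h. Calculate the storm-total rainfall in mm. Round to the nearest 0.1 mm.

total ≈ 131.0 mm

Total = Σ Rᵢ Δtᵢ = 8.7 × 5.7 + 11 × 4.2 + 11 × 3.2
      = 49.59 + 46.2 + 35.2 = 131.0 mm.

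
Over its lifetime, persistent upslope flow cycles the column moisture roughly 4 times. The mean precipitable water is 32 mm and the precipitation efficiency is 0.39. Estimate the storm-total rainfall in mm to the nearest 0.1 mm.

rainfall ≈ 49.9 mm

Each cycle deposits ε × PW = 0.39 × 32 = 12.48 mm.
Over 4 cycles: 4 × 12.48 = 49.9 mm.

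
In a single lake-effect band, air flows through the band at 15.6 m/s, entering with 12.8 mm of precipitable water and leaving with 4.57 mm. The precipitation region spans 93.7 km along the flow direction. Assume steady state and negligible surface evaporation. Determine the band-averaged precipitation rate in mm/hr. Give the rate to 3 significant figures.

Column moisture flux per unit crosswind length is F = V × PW.
Inflow: F_in = 15.6 × 12.8 = 199.68 mm·m/s
Outflow: F_out = 15.6 × 4.57 = 71.292 mm·m/s
Steady-state rate R = (F_in − F_out)/L = (199.68 − 71.292) / 93700 m = 1.370e-03 mm/s.
R = 1.370e-03 × 3600 = 4.93 mm/hr.

R ≈ 4.93 mm/hr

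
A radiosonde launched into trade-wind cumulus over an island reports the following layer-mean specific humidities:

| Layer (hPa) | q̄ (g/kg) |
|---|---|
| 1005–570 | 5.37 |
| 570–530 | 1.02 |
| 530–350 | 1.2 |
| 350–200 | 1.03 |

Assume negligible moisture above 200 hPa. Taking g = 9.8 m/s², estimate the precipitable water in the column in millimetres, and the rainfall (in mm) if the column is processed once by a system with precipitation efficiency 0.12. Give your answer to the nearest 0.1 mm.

Precipitable water is the column-integrated vapour mass per unit area: PW = (1/g) Σ q̄ Δp, with q in kg/kg and Δp in Pa (1 kg/m² of water = 1 mm).
Layer 1005–570 hPa: Δp = 435 hPa = 43500 Pa, q̄ = 0.00537 kg/kg → 0.00537 × 43500 / 9.8 = 23.84 mm
Layer 570–530 hPa: Δp = 40 hPa = 4000 Pa, q̄ = 0.00102 kg/kg → 0.00102 × 4000 / 9.8 = 0.42 mm
Layer 530–350 hPa: Δp = 180 hPa = 18000 Pa, q̄ = 0.0012 kg/kg → 0.0012 × 18000 / 9.8 = 2.20 mm
Layer 350–200 hPa: Δp = 150 hPa = 15000 Pa, q̄ = 0.00103 kg/kg → 0.00103 × 15000 / 9.8 = 1.58 mm
PW = 23.84 + 0.42 + 2.20 + 1.58 = 28.04 ≈ 28.0 mm.
Rainfall = ε × PW = 0.12 × 28.0 = 3.4 mm.

PW ≈ 28.0 mm; rainfall ≈ 3.4 mm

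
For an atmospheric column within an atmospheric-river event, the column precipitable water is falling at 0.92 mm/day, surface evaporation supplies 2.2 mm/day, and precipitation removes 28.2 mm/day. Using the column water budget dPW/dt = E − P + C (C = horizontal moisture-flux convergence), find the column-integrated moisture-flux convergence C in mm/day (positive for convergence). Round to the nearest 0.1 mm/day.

dPW/dt = -0.92 mm/day.
C = dPW/dt − E + P = (-0.92) − 2.2 + 28.2 = 25.1 mm/day.

C ≈ 25.1 mm/day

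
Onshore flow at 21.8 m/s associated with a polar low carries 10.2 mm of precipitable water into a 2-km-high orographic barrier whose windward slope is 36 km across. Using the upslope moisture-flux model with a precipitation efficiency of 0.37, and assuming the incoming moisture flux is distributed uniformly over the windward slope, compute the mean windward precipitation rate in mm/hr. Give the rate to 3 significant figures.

R ≈ 8.23 mm/hr

Incoming column moisture flux per unit ridge length: F = V × PW = 21.8 × 10.2 = 222.36 mm·m/s.
Spread over the 36 km slope with efficiency ε = 0.37: R = ε·F/W = 0.37 × 222.36 / 36000 m = 2.285e-03 mm/s.
R = 2.285e-03 × 3600 = 8.23 mm/hr.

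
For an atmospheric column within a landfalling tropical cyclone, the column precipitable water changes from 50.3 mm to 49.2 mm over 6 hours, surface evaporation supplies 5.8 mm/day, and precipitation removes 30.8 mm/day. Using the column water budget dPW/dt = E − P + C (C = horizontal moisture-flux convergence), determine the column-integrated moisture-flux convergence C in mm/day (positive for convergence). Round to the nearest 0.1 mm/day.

dPW/dt = (49.2 − 50.3) mm / (6/24 day) = -4.400 mm/day.
C = dPW/dt − E + P = (-4.400) − 5.8 + 30.8 = 20.6 mm/day.

C ≈ 20.6 mm/day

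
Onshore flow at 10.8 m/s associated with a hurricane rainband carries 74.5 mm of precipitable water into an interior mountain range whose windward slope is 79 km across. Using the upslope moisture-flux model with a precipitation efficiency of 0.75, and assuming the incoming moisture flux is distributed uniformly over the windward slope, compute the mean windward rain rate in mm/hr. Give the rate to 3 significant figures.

Incoming column moisture flux per unit ridge length: F = V × PW = 10.8 × 74.5 = 804.6 mm·m/s.
Spread over the 79 km slope with efficiency ε = 0.75: R = ε·F/W = 0.75 × 804.6 / 79000 m = 7.639e-03 mm/s.
R = 7.639e-03 × 3600 = 27.5 mm/hr.

R ≈ 27.5 mm/hr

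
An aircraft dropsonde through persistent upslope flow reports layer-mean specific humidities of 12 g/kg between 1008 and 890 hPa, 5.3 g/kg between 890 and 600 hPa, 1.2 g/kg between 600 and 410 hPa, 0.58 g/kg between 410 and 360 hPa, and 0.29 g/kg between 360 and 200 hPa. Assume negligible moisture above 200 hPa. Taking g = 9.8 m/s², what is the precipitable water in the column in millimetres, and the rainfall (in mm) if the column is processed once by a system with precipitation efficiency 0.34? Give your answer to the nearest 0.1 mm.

PW ≈ 33.2 mm; rainfall ≈ 11.3 mm

Precipitable water is the column-integrated vapour mass per unit area: PW = (1/g) Σ q̄ Δp, with q in kg/kg and Δp in Pa (1 kg/m² of water = 1 mm).
Layer 1008–890 hPa: Δp = 118 hPa = 11800 Pa, q̄ = 0.012 kg/kg → 0.012 × 11800 / 9.8 = 14.45 mm
Layer 890–600 hPa: Δp = 290 hPa = 29000 Pa, q̄ = 0.0053 kg/kg → 0.0053 × 29000 / 9.8 = 15.68 mm
Layer 600–410 hPa: Δp = 190 hPa = 19000 Pa, q̄ = 0.0012 kg/kg → 0.0012 × 19000 / 9.8 = 2.33 mm
Layer 410–360 hPa: Δp = 50 hPa = 5000 Pa, q̄ = 0.00058 kg/kg → 0.00058 × 5000 / 9.8 = 0.30 mm
Layer 360–200 hPa: Δp = 160 hPa = 16000 Pa, q̄ = 0.00029 kg/kg → 0.00029 × 16000 / 9.8 = 0.47 mm
PW = 14.45 + 15.68 + 2.33 + 0.30 + 0.47 = 33.23 ≈ 33.2 mm.
Rainfall = ε × PW = 0.34 × 33.2 = 11.3 mm.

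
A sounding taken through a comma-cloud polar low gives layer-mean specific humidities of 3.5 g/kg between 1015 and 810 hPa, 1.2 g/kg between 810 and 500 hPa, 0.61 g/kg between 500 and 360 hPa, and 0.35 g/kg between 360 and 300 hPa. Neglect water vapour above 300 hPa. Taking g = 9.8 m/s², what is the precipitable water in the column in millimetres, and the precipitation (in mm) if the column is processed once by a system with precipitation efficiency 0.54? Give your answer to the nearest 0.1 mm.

Precipitable water is the column-integrated vapour mass per unit area: PW = (1/g) Σ q̄ Δp, with q in kg/kg and Δp in Pa (1 kg/m² of water = 1 mm).
Layer 1015–810 hPa: Δp = 205 hPa = 20500 Pa, q̄ = 0.0035 kg/kg → 0.0035 × 20500 / 9.8 = 7.32 mm
Layer 810–500 hPa: Δp = 310 hPa = 31000 Pa, q̄ = 0.0012 kg/kg → 0.0012 × 31000 / 9.8 = 3.80 mm
Layer 500–360 hPa: Δp = 140 hPa = 14000 Pa, q̄ = 0.00061 kg/kg → 0.00061 × 14000 / 9.8 = 0.87 mm
Layer 360–300 hPa: Δp = 60 hPa = 6000 Pa, q̄ = 0.00035 kg/kg → 0.00035 × 6000 / 9.8 = 0.21 mm
PW = 7.32 + 3.80 + 0.87 + 0.21 = 12.20 ≈ 12.2 mm.
Precipitation = ε × PW = 0.54 × 12.2 = 6.6 mm.

PW ≈ 12.2 mm; precipitation ≈ 6.6 mm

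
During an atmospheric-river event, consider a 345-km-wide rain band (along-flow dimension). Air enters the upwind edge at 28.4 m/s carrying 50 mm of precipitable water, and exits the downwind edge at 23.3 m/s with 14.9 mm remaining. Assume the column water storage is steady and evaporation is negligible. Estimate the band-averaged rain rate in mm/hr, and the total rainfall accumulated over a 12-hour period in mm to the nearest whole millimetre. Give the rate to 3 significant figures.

Column moisture flux per unit crosswind length is F = V × PW.
Inflow: F_in = 28.4 × 50 = 1420 mm·m/s
Outflow: F_out = 23.3 × 14.9 = 347.17 mm·m/s
Steady-state rate R = (F_in − F_out)/L = (1420 − 347.17) / 345000 m = 3.110e-03 mm/s.
R = 3.110e-03 × 3600 = 11.2 mm/hr.
Over 12 h: total = 11.2 × 12 = 134.4 ≈ 134 mm.

R ≈ 11.2 mm/hr; total ≈ 134 mm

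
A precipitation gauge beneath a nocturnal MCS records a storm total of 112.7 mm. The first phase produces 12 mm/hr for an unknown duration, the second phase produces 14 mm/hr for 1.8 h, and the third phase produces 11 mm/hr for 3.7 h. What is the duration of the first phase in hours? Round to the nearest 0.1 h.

Known phases: 14 × 1.8 + 11 × 3.7 = 25.2 + 40.7 = 65.9 mm.
Remaining depth = 112.7 − 65.9 = 46.8 mm.
Duration = 46.8 / 12 = 3.9 h.

duration ≈ 3.9 h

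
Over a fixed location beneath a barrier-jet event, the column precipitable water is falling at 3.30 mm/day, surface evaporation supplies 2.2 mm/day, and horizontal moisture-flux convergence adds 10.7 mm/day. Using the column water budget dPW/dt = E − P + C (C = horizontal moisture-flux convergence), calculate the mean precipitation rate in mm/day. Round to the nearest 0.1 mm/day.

P ≈ 16.2 mm/day

dPW/dt = -3.30 mm/day.
P = E + C − dPW/dt = 2.2 + (10.7) − (-3.30) = 16.2 mm/day.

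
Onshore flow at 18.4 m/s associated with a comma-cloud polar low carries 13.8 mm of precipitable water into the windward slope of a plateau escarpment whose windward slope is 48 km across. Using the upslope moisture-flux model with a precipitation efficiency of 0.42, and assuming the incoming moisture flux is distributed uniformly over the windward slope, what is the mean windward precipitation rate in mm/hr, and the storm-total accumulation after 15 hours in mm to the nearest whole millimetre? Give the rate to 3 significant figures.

Incoming column moisture flux per unit ridge length: F = V × PW = 18.4 × 13.8 = 253.92 mm·m/s.
Spread over the 48 km slope with efficiency ε = 0.42: R = ε·F/W = 0.42 × 253.92 / 48000 m = 2.222e-03 mm/s.
R = 2.222e-03 × 3600 = 8.00 mm/hr.
Over 15 h: total = 8.00 × 15 = 120 mm.

R ≈ 8.00 mm/hr; total ≈ 120 mm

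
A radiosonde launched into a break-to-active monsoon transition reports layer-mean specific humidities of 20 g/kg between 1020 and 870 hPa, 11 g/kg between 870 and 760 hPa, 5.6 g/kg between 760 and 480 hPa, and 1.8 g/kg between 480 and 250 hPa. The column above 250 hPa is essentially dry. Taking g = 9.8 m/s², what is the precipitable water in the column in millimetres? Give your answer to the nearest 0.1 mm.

Precipitable water is the column-integrated vapour mass per unit area: PW = (1/g) Σ q̄ Δp, with q in kg/kg and Δp in Pa (1 kg/m² of water = 1 mm).
Layer 1020–870 hPa: Δp = 150 hPa = 15000 Pa, q̄ = 0.02 kg/kg → 0.02 × 15000 / 9.8 = 30.61 mm
Layer 870–760 hPa: Δp = 110 hPa = 11000 Pa, q̄ = 0.011 kg/kg → 0.011 × 11000 / 9.8 = 12.35 mm
Layer 760–480 hPa: Δp = 280 hPa = 28000 Pa, q̄ = 0.0056 kg/kg → 0.0056 × 28000 / 9.8 = 16.00 mm
Layer 480–250 hPa: Δp = 230 hPa = 23000 Pa, q̄ = 0.0018 kg/kg → 0.0018 × 23000 / 9.8 = 4.22 mm
PW = 30.61 + 12.35 + 16.00 + 4.22 = 63.18 ≈ 63.2 mm.

PW ≈ 63.2 mm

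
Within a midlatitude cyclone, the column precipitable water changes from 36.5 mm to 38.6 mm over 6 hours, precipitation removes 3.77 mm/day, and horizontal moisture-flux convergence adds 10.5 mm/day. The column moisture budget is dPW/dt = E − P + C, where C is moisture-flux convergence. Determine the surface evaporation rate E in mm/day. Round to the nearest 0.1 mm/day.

dPW/dt = (38.6 − 36.5) mm / (6/24 day) = +8.400 mm/day.
E = dPW/dt + P − C = (+8.400) + 3.77 − (10.5) = 1.7 mm/day.

E ≈ 1.7 mm/day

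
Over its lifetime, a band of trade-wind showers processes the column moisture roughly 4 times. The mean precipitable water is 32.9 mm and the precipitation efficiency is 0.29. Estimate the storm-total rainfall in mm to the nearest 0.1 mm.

rainfall ≈ 38.2 mm

Each cycle deposits ε × PW = 0.29 × 32.9 = 9.541 mm.
Over 4 cycles: 4 × 9.541 = 38.2 mm.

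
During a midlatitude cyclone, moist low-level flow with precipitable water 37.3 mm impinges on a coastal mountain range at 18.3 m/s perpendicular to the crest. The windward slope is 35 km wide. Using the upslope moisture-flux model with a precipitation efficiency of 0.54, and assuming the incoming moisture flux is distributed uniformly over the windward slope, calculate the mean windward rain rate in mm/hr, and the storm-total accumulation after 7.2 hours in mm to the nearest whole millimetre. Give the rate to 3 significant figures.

R ≈ 37.9 mm/hr; total ≈ 273 mm

Incoming column moisture flux per unit ridge length: F = V × PW = 18.3 × 37.3 = 682.59 mm·m/s.
Spread over the 35 km slope with efficiency ε = 0.54: R = ε·F/W = 0.54 × 682.59 / 35000 m = 1.053e-02 mm/s.
R = 1.053e-02 × 3600 = 37.9 mm/hr.
Over 7.2 h: total = 37.9 × 7.2 = 272.88 ≈ 273 mm.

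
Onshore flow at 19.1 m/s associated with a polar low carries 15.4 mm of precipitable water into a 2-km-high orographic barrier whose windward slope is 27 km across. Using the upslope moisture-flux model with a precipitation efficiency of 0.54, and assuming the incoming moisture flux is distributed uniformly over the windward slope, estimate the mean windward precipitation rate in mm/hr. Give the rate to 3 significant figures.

R ≈ 21.2 mm/hr

Incoming column moisture flux per unit ridge length: F = V × PW = 19.1 × 15.4 = 294.14 mm·m/s.
Spread over the 27 km slope with efficiency ε = 0.54: R = ε·F/W = 0.54 × 294.14 / 27000 m = 5.883e-03 mm/s.
R = 5.883e-03 × 3600 = 21.2 mm/hr.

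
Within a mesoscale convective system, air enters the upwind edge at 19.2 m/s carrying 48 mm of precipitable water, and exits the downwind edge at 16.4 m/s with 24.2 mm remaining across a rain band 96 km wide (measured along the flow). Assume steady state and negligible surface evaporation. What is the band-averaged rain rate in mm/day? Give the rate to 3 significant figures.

Column moisture flux per unit crosswind length is F = V × PW.
Inflow: F_in = 19.2 × 48 = 921.6 mm·m/s
Outflow: F_out = 16.4 × 24.2 = 396.88 mm·m/s
Steady-state rate R = (F_in − F_out)/L = (921.6 − 396.88) / 96000 m = 5.466e-03 mm/s.
R = 5.466e-03 × 3600 × 24 = 472 mm/day.

R ≈ 472 mm/day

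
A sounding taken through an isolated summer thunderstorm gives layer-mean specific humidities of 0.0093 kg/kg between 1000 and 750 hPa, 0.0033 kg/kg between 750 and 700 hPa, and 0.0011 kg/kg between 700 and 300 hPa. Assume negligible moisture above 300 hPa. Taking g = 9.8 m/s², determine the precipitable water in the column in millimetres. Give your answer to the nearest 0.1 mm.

Precipitable water is the column-integrated vapour mass per unit area: PW = (1/g) Σ q̄ Δp, with q in kg/kg and Δp in Pa (1 kg/m² of water = 1 mm).
Layer 1000–750 hPa: Δp = 250 hPa = 25000 Pa, q̄ = 0.0093 kg/kg → 0.0093 × 25000 / 9.8 = 23.72 mm
Layer 750–700 hPa: Δp = 50 hPa = 5000 Pa, q̄ = 0.0033 kg/kg → 0.0033 × 5000 / 9.8 = 1.68 mm
Layer 700–300 hPa: Δp = 400 hPa = 40000 Pa, q̄ = 0.0011 kg/kg → 0.0011 × 40000 / 9.8 = 4.49 mm
PW = 23.72 + 1.68 + 4.49 = 29.89 ≈ 29.9 mm.

PW ≈ 29.9 mm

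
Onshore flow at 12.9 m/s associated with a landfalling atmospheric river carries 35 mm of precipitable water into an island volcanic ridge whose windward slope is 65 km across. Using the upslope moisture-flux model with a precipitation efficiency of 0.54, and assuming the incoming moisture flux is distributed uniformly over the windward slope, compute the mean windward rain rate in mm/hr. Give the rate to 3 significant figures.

Incoming column moisture flux per unit ridge length: F = V × PW = 12.9 × 35 = 451.5 mm·m/s.
Spread over the 65 km slope with efficiency ε = 0.54: R = ε·F/W = 0.54 × 451.5 / 65000 m = 3.751e-03 mm/s.
R = 3.751e-03 × 3600 = 13.5 mm/hr.

R ≈ 13.5 mm/hr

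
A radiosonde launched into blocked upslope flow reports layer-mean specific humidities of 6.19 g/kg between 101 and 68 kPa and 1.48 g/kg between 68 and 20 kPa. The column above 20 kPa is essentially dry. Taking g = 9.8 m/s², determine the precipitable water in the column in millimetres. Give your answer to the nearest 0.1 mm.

Precipitable water is the column-integrated vapour mass per unit area: PW = (1/g) Σ q̄ Δp, with q in kg/kg and Δp in Pa (1 kg/m² of water = 1 mm).
Layer 101–68 kPa: Δp = 330 hPa = 33000 Pa, q̄ = 0.00619 kg/kg → 0.00619 × 33000 / 9.8 = 20.84 mm
Layer 68–20 kPa: Δp = 480 hPa = 48000 Pa, q̄ = 0.00148 kg/kg → 0.00148 × 48000 / 9.8 = 7.25 mm
PW = 20.84 + 7.25 = 28.09 ≈ 28.1 mm.

PW ≈ 28.1 mm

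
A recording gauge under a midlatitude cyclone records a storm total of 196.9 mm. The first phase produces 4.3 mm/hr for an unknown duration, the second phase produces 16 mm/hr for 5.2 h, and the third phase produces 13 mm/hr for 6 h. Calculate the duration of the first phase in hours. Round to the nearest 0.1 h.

Known phases: 16 × 5.2 + 13 × 6 = 83.2 + 78 = 161.2 mm.
Remaining depth = 196.9 − 161.2 = 35.7 mm.
Duration = 35.7 / 4.3 = 8.3 h.

duration ≈ 8.3 h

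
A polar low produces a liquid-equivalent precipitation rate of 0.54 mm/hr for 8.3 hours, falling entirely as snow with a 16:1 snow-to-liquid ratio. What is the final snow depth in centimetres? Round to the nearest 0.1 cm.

snow depth ≈ 7.2 cm

Liquid-equivalent depth = 0.54 × 8.3 = 4.482 mm.
Snow depth = 4.482 mm × 16 = 71.712 mm = 7.2 cm.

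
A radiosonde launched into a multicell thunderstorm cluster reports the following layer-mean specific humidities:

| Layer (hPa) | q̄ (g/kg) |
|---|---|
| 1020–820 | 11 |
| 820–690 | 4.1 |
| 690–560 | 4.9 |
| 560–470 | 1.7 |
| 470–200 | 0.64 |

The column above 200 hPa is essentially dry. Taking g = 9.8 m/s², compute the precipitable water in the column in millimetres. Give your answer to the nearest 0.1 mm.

PW ≈ 37.7 mm

Precipitable water is the column-integrated vapour mass per unit area: PW = (1/g) Σ q̄ Δp, with q in kg/kg and Δp in Pa (1 kg/m² of water = 1 mm).
Layer 1020–820 hPa: Δp = 200 hPa = 20000 Pa, q̄ = 0.011 kg/kg → 0.011 × 20000 / 9.8 = 22.45 mm
Layer 820–690 hPa: Δp = 130 hPa = 13000 Pa, q̄ = 0.0041 kg/kg → 0.0041 × 13000 / 9.8 = 5.44 mm
Layer 690–560 hPa: Δp = 130 hPa = 13000 Pa, q̄ = 0.0049 kg/kg → 0.0049 × 13000 / 9.8 = 6.50 mm
Layer 560–470 hPa: Δp = 90 hPa = 9000 Pa, q̄ = 0.0017 kg/kg → 0.0017 × 9000 / 9.8 = 1.56 mm
Layer 470–200 hPa: Δp = 270 hPa = 27000 Pa, q̄ = 0.00064 kg/kg → 0.00064 × 27000 / 9.8 = 1.76 mm
PW = 22.45 + 5.44 + 6.50 + 1.56 + 1.76 = 37.71 ≈ 37.7 mm.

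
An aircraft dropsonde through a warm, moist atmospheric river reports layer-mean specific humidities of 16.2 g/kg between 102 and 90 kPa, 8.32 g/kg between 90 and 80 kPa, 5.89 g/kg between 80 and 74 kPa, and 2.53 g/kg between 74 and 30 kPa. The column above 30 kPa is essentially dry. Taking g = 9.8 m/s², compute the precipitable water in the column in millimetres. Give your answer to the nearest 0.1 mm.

PW ≈ 43.3 mm

Precipitable water is the column-integrated vapour mass per unit area: PW = (1/g) Σ q̄ Δp, with q in kg/kg and Δp in Pa (1 kg/m² of water = 1 mm).
Layer 102–90 kPa: Δp = 120 hPa = 12000 Pa, q̄ = 0.0162 kg/kg → 0.0162 × 12000 / 9.8 = 19.84 mm
Layer 90–80 kPa: Δp = 100 hPa = 10000 Pa, q̄ = 0.00832 kg/kg → 0.00832 × 10000 / 9.8 = 8.49 mm
Layer 80–74 kPa: Δp = 60 hPa = 6000 Pa, q̄ = 0.00589 kg/kg → 0.00589 × 6000 / 9.8 = 3.61 mm
Layer 74–30 kPa: Δp = 440 hPa = 44000 Pa, q̄ = 0.00253 kg/kg → 0.00253 × 44000 / 9.8 = 11.36 mm
PW = 19.84 + 8.49 + 3.61 + 11.36 = 43.30 ≈ 43.3 mm.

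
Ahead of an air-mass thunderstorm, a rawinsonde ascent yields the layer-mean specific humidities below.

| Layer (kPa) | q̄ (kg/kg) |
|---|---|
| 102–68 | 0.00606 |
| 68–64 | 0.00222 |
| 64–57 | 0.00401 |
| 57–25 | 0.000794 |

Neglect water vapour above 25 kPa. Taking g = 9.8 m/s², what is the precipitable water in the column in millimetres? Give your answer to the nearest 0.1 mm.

Precipitable water is the column-integrated vapour mass per unit area: PW = (1/g) Σ q̄ Δp, with q in kg/kg and Δp in Pa (1 kg/m² of water = 1 mm).
Layer 102–68 kPa: Δp = 340 hPa = 34000 Pa, q̄ = 0.00606 kg/kg → 0.00606 × 34000 / 9.8 = 21.02 mm
Layer 68–64 kPa: Δp = 40 hPa = 4000 Pa, q̄ = 0.00222 kg/kg → 0.00222 × 4000 / 9.8 = 0.91 mm
Layer 64–57 kPa: Δp = 70 hPa = 7000 Pa, q̄ = 0.00401 kg/kg → 0.00401 × 7000 / 9.8 = 2.86 mm
Layer 57–25 kPa: Δp = 320 hPa = 32000 Pa, q̄ = 0.000794 kg/kg → 0.000794 × 32000 / 9.8 = 2.59 mm
PW = 21.02 + 0.91 + 2.86 + 2.59 = 27.38 ≈ 27.4 mm.

PW ≈ 27.4 mm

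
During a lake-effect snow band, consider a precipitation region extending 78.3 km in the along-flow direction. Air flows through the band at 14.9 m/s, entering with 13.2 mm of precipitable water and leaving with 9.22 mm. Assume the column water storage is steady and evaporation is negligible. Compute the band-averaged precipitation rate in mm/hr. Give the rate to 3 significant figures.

Column moisture flux per unit crosswind length is F = V × PW.
Inflow: F_in = 14.9 × 13.2 = 196.68 mm·m/s
Outflow: F_out = 14.9 × 9.22 = 137.378 mm·m/s
Steady-state rate R = (F_in − F_out)/L = (196.68 − 137.378) / 78300 m = 7.574e-04 mm/s.
R = 7.574e-04 × 3600 = 2.73 mm/hr.

R ≈ 2.73 mm/hr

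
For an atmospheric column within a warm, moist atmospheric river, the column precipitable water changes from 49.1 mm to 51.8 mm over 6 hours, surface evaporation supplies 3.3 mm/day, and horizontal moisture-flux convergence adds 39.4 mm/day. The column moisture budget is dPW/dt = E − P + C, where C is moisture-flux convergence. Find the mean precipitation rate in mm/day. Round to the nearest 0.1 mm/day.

dPW/dt = (51.8 − 49.1) mm / (6/24 day) = +10.800 mm/day.
P = E + C − dPW/dt = 3.3 + (39.4) − (+10.800) = 31.9 mm/day.

P ≈ 31.9 mm/day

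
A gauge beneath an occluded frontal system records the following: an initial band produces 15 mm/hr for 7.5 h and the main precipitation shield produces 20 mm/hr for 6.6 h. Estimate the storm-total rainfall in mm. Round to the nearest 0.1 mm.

Total = Σ Rᵢ Δtᵢ = 15 × 7.5 + 20 × 6.6
      = 112.5 + 132 = 244.5 mm.

total ≈ 244.5 mm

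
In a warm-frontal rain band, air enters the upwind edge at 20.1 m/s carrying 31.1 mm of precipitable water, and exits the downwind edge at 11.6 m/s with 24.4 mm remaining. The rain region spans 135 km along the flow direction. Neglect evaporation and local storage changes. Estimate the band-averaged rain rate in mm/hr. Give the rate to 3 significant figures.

R ≈ 9.12 mm/hr

Column moisture flux per unit crosswind length is F = V × PW.
Inflow: F_in = 20.1 × 31.1 = 625.11 mm·m/s
Outflow: F_out = 11.6 × 24.4 = 283.04 mm·m/s
Steady-state rate R = (F_in − F_out)/L = (625.11 − 283.04) / 135000 m = 2.534e-03 mm/s.
R = 2.534e-03 × 3600 = 9.12 mm/hr.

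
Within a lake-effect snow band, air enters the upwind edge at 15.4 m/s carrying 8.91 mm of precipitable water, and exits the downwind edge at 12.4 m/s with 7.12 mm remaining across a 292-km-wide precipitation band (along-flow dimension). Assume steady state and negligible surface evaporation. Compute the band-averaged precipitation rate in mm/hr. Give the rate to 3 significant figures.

R ≈ 0.603 mm/hr

Column moisture flux per unit crosswind length is F = V × PW.
Inflow: F_in = 15.4 × 8.91 = 137.214 mm·m/s
Outflow: F_out = 12.4 × 7.12 = 88.288 mm·m/s
Steady-state rate R = (F_in − F_out)/L = (137.214 − 88.288) / 292000 m = 1.676e-04 mm/s.
R = 1.676e-04 × 3600 = 0.603 mm/hr.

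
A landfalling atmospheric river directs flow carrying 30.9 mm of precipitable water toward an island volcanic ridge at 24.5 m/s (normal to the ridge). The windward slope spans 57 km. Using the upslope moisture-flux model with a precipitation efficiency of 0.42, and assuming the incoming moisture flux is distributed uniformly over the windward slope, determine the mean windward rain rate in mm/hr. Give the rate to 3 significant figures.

Incoming column moisture flux per unit ridge length: F = V × PW = 24.5 × 30.9 = 757.05 mm·m/s.
Spread over the 57 km slope with efficiency ε = 0.42: R = ε·F/W = 0.42 × 757.05 / 57000 m = 5.578e-03 mm/s.
R = 5.578e-03 × 3600 = 20.1 mm/hr.

R ≈ 20.1 mm/hr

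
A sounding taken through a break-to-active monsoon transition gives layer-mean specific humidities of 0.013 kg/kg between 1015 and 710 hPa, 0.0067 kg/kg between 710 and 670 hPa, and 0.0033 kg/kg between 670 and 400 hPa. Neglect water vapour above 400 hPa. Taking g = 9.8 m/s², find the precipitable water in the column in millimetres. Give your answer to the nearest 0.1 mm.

Precipitable water is the column-integrated vapour mass per unit area: PW = (1/g) Σ q̄ Δp, with q in kg/kg and Δp in Pa (1 kg/m² of water = 1 mm).
Layer 1015–710 hPa: Δp = 305 hPa = 30500 Pa, q̄ = 0.013 kg/kg → 0.013 × 30500 / 9.8 = 40.46 mm
Layer 710–670 hPa: Δp = 40 hPa = 4000 Pa, q̄ = 0.0067 kg/kg → 0.0067 × 4000 / 9.8 = 2.73 mm
Layer 670–400 hPa: Δp = 270 hPa = 27000 Pa, q̄ = 0.0033 kg/kg → 0.0033 × 27000 / 9.8 = 9.09 mm
PW = 40.46 + 2.73 + 9.09 = 52.28 ≈ 52.3 mm.

PW ≈ 52.3 mm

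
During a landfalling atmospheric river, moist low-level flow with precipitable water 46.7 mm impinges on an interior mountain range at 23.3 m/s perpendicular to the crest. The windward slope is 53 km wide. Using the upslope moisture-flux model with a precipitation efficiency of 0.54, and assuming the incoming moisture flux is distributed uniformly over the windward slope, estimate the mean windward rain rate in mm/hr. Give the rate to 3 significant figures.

R ≈ 39.9 mm/hr

Incoming column moisture flux per unit ridge length: F = V × PW = 23.3 × 46.7 = 1088.11 mm·m/s.
Spread over the 53 km slope with efficiency ε = 0.54: R = ε·F/W = 0.54 × 1088.11 / 53000 m = 1.109e-02 mm/s.
R = 1.109e-02 × 3600 = 39.9 mm/hr.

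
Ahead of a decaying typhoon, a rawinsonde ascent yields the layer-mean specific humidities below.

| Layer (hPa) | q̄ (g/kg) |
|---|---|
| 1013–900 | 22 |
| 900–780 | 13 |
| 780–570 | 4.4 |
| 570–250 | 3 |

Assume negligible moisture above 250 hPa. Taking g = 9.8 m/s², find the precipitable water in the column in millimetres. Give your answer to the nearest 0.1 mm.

Precipitable water is the column-integrated vapour mass per unit area: PW = (1/g) Σ q̄ Δp, with q in kg/kg and Δp in Pa (1 kg/m² of water = 1 mm).
Layer 1013–900 hPa: Δp = 113 hPa = 11300 Pa, q̄ = 0.022 kg/kg → 0.022 × 11300 / 9.8 = 25.37 mm
Layer 900–780 hPa: Δp = 120 hPa = 12000 Pa, q̄ = 0.013 kg/kg → 0.013 × 12000 / 9.8 = 15.92 mm
Layer 780–570 hPa: Δp = 210 hPa = 21000 Pa, q̄ = 0.0044 kg/kg → 0.0044 × 21000 / 9.8 = 9.43 mm
Layer 570–250 hPa: Δp = 320 hPa = 32000 Pa, q̄ = 0.003 kg/kg → 0.003 × 32000 / 9.8 = 9.80 mm
PW = 25.37 + 15.92 + 9.43 + 9.80 = 60.52 ≈ 60.5 mm.

PW ≈ 60.5 mm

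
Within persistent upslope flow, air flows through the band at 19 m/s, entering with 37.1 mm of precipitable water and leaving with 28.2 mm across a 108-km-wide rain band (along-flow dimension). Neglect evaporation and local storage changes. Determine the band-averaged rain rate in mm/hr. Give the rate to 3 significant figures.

Column moisture flux per unit crosswind length is F = V × PW.
Inflow: F_in = 19 × 37.1 = 704.9 mm·m/s
Outflow: F_out = 19 × 28.2 = 535.8 mm·m/s
Steady-state rate R = (F_in − F_out)/L = (704.9 − 535.8) / 108000 m = 1.566e-03 mm/s.
R = 1.566e-03 × 3600 = 5.64 mm/hr.

R ≈ 5.64 mm/hr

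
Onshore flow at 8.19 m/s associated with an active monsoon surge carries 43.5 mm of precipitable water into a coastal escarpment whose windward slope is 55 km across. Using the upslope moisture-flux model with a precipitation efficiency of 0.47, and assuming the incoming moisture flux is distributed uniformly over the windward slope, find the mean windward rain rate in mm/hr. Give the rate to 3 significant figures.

Incoming column moisture flux per unit ridge length: F = V × PW = 8.19 × 43.5 = 356.265 mm·m/s.
Spread over the 55 km slope with efficiency ε = 0.47: R = ε·F/W = 0.47 × 356.265 / 55000 m = 3.044e-03 mm/s.
R = 3.044e-03 × 3600 = 11.0 mm/hr.

R ≈ 11.0 mm/hr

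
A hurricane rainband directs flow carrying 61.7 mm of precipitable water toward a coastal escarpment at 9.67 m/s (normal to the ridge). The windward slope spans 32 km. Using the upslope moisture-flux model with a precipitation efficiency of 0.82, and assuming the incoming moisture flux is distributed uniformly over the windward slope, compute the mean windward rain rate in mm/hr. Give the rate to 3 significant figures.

Incoming column moisture flux per unit ridge length: F = V × PW = 9.67 × 61.7 = 596.639 mm·m/s.
Spread over the 32 km slope with efficiency ε = 0.82: R = ε·F/W = 0.82 × 596.639 / 32000 m = 1.529e-02 mm/s.
R = 1.529e-02 × 3600 = 55.0 mm/hr.

R ≈ 55.0 mm/hr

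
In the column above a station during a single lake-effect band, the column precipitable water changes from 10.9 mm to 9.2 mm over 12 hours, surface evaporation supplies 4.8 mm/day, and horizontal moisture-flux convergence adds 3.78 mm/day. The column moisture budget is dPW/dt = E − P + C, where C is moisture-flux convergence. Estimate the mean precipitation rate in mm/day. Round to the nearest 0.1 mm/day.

P ≈ 12.0 mm/day

dPW/dt = (9.2 − 10.9) mm / (12/24 day) = -3.400 mm/day.
P = E + C − dPW/dt = 4.8 + (3.78) − (-3.400) = 12.0 mm/day.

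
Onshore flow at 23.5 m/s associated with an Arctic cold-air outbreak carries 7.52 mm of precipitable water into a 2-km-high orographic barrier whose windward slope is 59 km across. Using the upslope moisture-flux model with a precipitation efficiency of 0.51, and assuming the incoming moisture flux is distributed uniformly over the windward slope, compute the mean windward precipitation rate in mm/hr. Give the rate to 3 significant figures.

R ≈ 5.50 mm/hr

Incoming column moisture flux per unit ridge length: F = V × PW = 23.5 × 7.52 = 176.72 mm·m/s.
Spread over the 59 km slope with efficiency ε = 0.51: R = ε·F/W = 0.51 × 176.72 / 59000 m = 1.528e-03 mm/s.
R = 1.528e-03 × 3600 = 5.50 mm/hr.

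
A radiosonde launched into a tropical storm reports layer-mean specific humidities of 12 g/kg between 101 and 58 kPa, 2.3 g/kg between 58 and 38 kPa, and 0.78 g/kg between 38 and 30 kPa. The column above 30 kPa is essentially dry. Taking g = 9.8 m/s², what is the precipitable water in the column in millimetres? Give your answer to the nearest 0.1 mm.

Precipitable water is the column-integrated vapour mass per unit area: PW = (1/g) Σ q̄ Δp, with q in kg/kg and Δp in Pa (1 kg/m² of water = 1 mm).
Layer 101–58 kPa: Δp = 430 hPa = 43000 Pa, q̄ = 0.012 kg/kg → 0.012 × 43000 / 9.8 = 52.65 mm
Layer 58–38 kPa: Δp = 200 hPa = 20000 Pa, q̄ = 0.0023 kg/kg → 0.0023 × 20000 / 9.8 = 4.69 mm
Layer 38–30 kPa: Δp = 80 hPa = 8000 Pa, q̄ = 0.00078 kg/kg → 0.00078 × 8000 / 9.8 = 0.64 mm
PW = 52.65 + 4.69 + 0.64 = 57.98 ≈ 58.0 mm.

PW ≈ 58.0 mm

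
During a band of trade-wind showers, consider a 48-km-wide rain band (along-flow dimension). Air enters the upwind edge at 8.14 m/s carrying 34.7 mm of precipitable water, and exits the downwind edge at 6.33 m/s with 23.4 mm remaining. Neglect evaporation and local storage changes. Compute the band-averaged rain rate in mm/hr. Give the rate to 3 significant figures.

Column moisture flux per unit crosswind length is F = V × PW.
Inflow: F_in = 8.14 × 34.7 = 282.458 mm·m/s
Outflow: F_out = 6.33 × 23.4 = 148.122 mm·m/s
Steady-state rate R = (F_in − F_out)/L = (282.458 − 148.122) / 48000 m = 2.799e-03 mm/s.
R = 2.799e-03 × 3600 = 10.1 mm/hr.

R ≈ 10.1 mm/hr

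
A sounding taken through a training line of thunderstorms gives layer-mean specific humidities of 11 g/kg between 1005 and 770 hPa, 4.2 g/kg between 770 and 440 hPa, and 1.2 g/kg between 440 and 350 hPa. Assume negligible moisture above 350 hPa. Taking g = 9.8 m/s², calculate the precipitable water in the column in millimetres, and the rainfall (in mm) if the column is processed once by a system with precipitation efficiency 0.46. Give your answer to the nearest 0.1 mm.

Precipitable water is the column-integrated vapour mass per unit area: PW = (1/g) Σ q̄ Δp, with q in kg/kg and Δp in Pa (1 kg/m² of water = 1 mm).
Layer 1005–770 hPa: Δp = 235 hPa = 23500 Pa, q̄ = 0.011 kg/kg → 0.011 × 23500 / 9.8 = 26.38 mm
Layer 770–440 hPa: Δp = 330 hPa = 33000 Pa, q̄ = 0.0042 kg/kg → 0.0042 × 33000 / 9.8 = 14.14 mm
Layer 440–350 hPa: Δp = 90 hPa = 9000 Pa, q̄ = 0.0012 kg/kg → 0.0012 × 9000 / 9.8 = 1.10 mm
PW = 26.38 + 14.14 + 1.10 = 41.62 ≈ 41.6 mm.
Rainfall = ε × PW = 0.46 × 41.6 = 19.1 mm.

PW ≈ 41.6 mm; rainfall ≈ 19.1 mm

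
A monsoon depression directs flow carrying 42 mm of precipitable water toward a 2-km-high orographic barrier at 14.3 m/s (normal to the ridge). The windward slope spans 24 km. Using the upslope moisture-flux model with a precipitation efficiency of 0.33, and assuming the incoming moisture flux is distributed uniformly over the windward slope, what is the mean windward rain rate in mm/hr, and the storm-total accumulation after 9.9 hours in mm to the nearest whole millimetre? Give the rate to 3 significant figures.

Incoming column moisture flux per unit ridge length: F = V × PW = 14.3 × 42 = 600.6 mm·m/s.
Spread over the 24 km slope with efficiency ε = 0.33: R = ε·F/W = 0.33 × 600.6 / 24000 m = 8.258e-03 mm/s.
R = 8.258e-03 × 3600 = 29.7 mm/hr.
Over 9.9 h: total = 29.7 × 9.9 = 294.03 ≈ 294 mm.

R ≈ 29.7 mm/hr; total ≈ 294 mm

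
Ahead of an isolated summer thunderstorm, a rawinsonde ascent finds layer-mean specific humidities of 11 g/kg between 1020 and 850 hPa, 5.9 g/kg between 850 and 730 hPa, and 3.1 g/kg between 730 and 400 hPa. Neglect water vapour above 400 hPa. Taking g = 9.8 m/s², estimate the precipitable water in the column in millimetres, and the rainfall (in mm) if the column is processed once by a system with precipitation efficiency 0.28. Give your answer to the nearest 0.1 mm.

PW ≈ 36.7 mm; rainfall ≈ 10.3 mm

Precipitable water is the column-integrated vapour mass per unit area: PW = (1/g) Σ q̄ Δp, with q in kg/kg and Δp in Pa (1 kg/m² of water = 1 mm).
Layer 1020–850 hPa: Δp = 170 hPa = 17000 Pa, q̄ = 0.011 kg/kg → 0.011 × 17000 / 9.8 = 19.08 mm
Layer 850–730 hPa: Δp = 120 hPa = 12000 Pa, q̄ = 0.0059 kg/kg → 0.0059 × 12000 / 9.8 = 7.22 mm
Layer 730–400 hPa: Δp = 330 hPa = 33000 Pa, q̄ = 0.0031 kg/kg → 0.0031 × 33000 / 9.8 = 10.44 mm
PW = 19.08 + 7.22 + 10.44 = 36.74 ≈ 36.7 mm.
Rainfall = ε × PW = 0.28 × 36.7 = 10.3 mm.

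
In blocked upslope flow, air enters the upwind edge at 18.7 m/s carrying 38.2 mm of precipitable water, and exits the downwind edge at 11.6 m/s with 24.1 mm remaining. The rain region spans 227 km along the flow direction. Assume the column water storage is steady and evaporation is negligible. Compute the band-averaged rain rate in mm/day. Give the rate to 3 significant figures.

Column moisture flux per unit crosswind length is F = V × PW.
Inflow: F_in = 18.7 × 38.2 = 714.34 mm·m/s
Outflow: F_out = 11.6 × 24.1 = 279.56 mm·m/s
Steady-state rate R = (F_in − F_out)/L = (714.34 − 279.56) / 227000 m = 1.915e-03 mm/s.
R = 1.915e-03 × 3600 × 24 = 165 mm/day.

R ≈ 165 mm/day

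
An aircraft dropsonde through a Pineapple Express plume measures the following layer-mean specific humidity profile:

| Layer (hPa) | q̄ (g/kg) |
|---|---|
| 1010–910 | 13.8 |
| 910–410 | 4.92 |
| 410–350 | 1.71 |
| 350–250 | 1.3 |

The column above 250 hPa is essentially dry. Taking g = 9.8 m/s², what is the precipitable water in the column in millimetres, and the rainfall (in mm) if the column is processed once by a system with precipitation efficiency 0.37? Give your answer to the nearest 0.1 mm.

Precipitable water is the column-integrated vapour mass per unit area: PW = (1/g) Σ q̄ Δp, with q in kg/kg and Δp in Pa (1 kg/m² of water = 1 mm).
Layer 1010–910 hPa: Δp = 100 hPa = 10000 Pa, q̄ = 0.0138 kg/kg → 0.0138 × 10000 / 9.8 = 14.08 mm
Layer 910–410 hPa: Δp = 500 hPa = 50000 Pa, q̄ = 0.00492 kg/kg → 0.00492 × 50000 / 9.8 = 25.10 mm
Layer 410–350 hPa: Δp = 60 hPa = 6000 Pa, q̄ = 0.00171 kg/kg → 0.00171 × 6000 / 9.8 = 1.05 mm
Layer 350–250 hPa: Δp = 100 hPa = 10000 Pa, q̄ = 0.0013 kg/kg → 0.0013 × 10000 / 9.8 = 1.33 mm
PW = 14.08 + 25.10 + 1.05 + 1.33 = 41.56 ≈ 41.6 mm.
Rainfall = ε × PW = 0.37 × 41.6 = 15.4 mm.

PW ≈ 41.6 mm; rainfall ≈ 15.4 mm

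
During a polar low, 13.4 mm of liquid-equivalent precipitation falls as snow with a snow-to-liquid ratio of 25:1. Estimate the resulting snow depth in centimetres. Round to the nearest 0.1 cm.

Snow depth = liquid × ratio = 13.4 mm × 25 = 335 mm = 33.5 cm.

snow depth ≈ 33.5 cm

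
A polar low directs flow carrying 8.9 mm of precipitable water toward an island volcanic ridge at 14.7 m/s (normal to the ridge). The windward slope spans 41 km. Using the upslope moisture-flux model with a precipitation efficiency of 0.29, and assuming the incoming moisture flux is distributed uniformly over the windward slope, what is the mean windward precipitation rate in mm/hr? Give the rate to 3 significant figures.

Incoming column moisture flux per unit ridge length: F = V × PW = 14.7 × 8.9 = 130.83 mm·m/s.
Spread over the 41 km slope with efficiency ε = 0.29: R = ε·F/W = 0.29 × 130.83 / 41000 m = 9.254e-04 mm/s.
R = 9.254e-04 × 3600 = 3.33 mm/hr.

R ≈ 3.33 mm/hr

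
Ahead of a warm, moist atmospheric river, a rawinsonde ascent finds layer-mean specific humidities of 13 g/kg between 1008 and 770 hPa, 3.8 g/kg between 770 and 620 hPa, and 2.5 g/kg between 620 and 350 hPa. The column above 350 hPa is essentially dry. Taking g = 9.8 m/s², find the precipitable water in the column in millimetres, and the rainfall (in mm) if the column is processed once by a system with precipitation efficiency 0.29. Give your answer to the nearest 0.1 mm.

PW ≈ 44.3 mm; rainfall ≈ 12.8 mm

Precipitable water is the column-integrated vapour mass per unit area: PW = (1/g) Σ q̄ Δp, with q in kg/kg and Δp in Pa (1 kg/m² of water = 1 mm).
Layer 1008–770 hPa: Δp = 238 hPa = 23800 Pa, q̄ = 0.013 kg/kg → 0.013 × 23800 / 9.8 = 31.57 mm
Layer 770–620 hPa: Δp = 150 hPa = 15000 Pa, q̄ = 0.0038 kg/kg → 0.0038 × 15000 / 9.8 = 5.82 mm
Layer 620–350 hPa: Δp = 270 hPa = 27000 Pa, q̄ = 0.0025 kg/kg → 0.0025 × 27000 / 9.8 = 6.89 mm
PW = 31.57 + 5.82 + 6.89 = 44.28 ≈ 44.3 mm.
Rainfall = ε × PW = 0.29 × 44.3 = 12.8 mm.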